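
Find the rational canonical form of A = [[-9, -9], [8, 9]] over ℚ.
R = [[0, 9], [1, 0]]

The invariant factors of A (the non-unit diagonal entries of the Smith normal form of xI - A over ℚ[x]) are (x - 3)(x + 3), each dividing the next. The characteristic polynomial is their product, (x - 3)(x + 3).

The rational canonical form is the block-diagonal matrix of companion matrices C(f_i):
R = [[0, 9], [1, 0]].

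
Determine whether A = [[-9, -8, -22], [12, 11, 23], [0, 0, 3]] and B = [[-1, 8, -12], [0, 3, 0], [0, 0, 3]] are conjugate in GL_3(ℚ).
Both have characteristic polynomial (x - 3)^2(x + 1), but the minimal polynomial of A is (x - 3)^2(x + 1) while the minimal polynomial of B is (x - 3)(x + 1). The minimal polynomial is a similarity invariant, so A and B are not similar.

No.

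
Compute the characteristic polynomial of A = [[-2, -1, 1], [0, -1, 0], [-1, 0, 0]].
xI - A = [[x + 2, 1, -1], [0, x + 1, 0], [1, 0, x]].

Expanding det(xI - A) along the first row:
det(xI - A) = + (x + 2)·det([[x + 1, 0], [0, x]]) - (1)·det([[0, 0], [1, x]]) + (-1)·det([[0, x + 1], [1, 0]]).

Evaluating gives χ_A(x) = x^3 + 3x^2 + 3x + 1 = (x + 1)^3.

χ_A(x) = (x + 1)^3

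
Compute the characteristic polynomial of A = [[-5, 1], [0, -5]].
χ_A(x) = (x + 5)^2

xI - A = [[x + 5, -1], [0, x + 5]].

Expanding det(xI - A) along the first row:
det(xI - A) = + (x + 5)·det([[x + 5]]) - (-1)·det([[0]]).

Evaluating gives χ_A(x) = x^2 + 10x + 25 = (x + 5)^2.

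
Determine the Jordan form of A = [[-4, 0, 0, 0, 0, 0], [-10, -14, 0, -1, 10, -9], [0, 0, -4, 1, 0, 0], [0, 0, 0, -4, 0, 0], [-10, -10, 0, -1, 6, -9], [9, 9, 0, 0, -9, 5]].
J = [[-4, 1, 0, 0, 0, 0], [0, -4, 0, 0, 0, 0], [0, 0, -4, 1, 0, 0], [0, 0, 0, -4, 0, 0], [0, 0, 0, 0, -4, 0], [0, 0, 0, 0, 0, 5]]

The characteristic polynomial is det(xI - A) = (x - 5)(x + 4)^5, so the eigenvalues are -4 (algebraic multiplicity 5), 5 (algebraic multiplicity 1).

For λ = -4: rank(A + 4I) = 3, rank((A + 4I)^2) = 1. The eigenspace has dimension 6 - 3 = 3, so there are 3 Jordan blocks; the rank sequence gives block sizes [2, 2, 1].

For λ = 5: algebraic multiplicity 1 gives one 1×1 block.

Assembling the blocks gives the Jordan form J above.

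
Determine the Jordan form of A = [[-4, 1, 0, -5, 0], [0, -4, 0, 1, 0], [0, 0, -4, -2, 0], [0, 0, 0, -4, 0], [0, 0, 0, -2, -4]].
The characteristic polynomial is det(xI - A) = (x + 4)^5, so the eigenvalues are -4 (algebraic multiplicity 5).

For λ = -4: rank(A + 4I) = 2, rank((A + 4I)^2) = 1, rank((A + 4I)^3) = 0. The eigenspace has dimension 5 - 2 = 3, so there are 3 Jordan blocks; the rank sequence gives block sizes [3, 1, 1].

Assembling the blocks gives the Jordan form J above.

J = [[-4, 1, 0, 0, 0], [0, -4, 1, 0, 0], [0, 0, -4, 0, 0], [0, 0, 0, -4, 0], [0, 0, 0, 0, -4]]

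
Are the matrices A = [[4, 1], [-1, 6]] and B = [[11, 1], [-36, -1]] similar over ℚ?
Yes.

Two matrices over a field are similar if and only if they have the same invariant factors.

Both A and B have characteristic polynomial (x - 5)^2 and minimal polynomial (x - 5)^2. Computing further, both have invariant factors (x - 5)^2. Hence A and B are similar.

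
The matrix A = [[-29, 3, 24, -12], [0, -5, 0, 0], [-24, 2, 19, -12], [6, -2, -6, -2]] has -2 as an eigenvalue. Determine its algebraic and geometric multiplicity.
The characteristic polynomial is (x + 2)(x + 5)^3, so the factor x + 2 appears with exponent 1: the algebraic multiplicity is 1.

rank(A + 2I) = 3, so the eigenspace has dimension 4 - 3 = 1: the geometric multiplicity is 1.

algebraic multiplicity 1, geometric multiplicity 1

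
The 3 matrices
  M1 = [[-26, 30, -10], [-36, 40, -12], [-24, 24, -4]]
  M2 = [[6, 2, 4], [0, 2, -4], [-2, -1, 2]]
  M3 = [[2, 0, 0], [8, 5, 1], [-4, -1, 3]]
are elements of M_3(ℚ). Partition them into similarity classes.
Characteristic polynomials: χ_{M1} = (x - 4)^2(x - 2), χ_{M2} = (x - 4)^2(x - 2), χ_{M3} = (x - 4)^2(x - 2).

{M1}: invariant factors x - 4, (x - 4)(x - 2).

{M2, M3}: invariant factors (x - 4)^2(x - 2).

Matrices are similar if and only if their invariant-factor lists agree; the partition into similarity classes is {M1}, {M2, M3}.

2 classes: {M1}, {M2, M3}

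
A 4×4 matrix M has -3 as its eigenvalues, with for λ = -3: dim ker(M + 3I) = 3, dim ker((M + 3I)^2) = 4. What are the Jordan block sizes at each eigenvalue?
λ = -3: successive nullity increments [3, 1] count blocks of size ≥ k; block sizes are [2, 1, 1].

Jordan blocks: (-3, 2), (-3, 1), (-3, 1)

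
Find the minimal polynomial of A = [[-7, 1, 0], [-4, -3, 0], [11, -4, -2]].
The characteristic polynomial factors as (x + 2)(x + 5)^2. The minimal polynomial is ∏(x - λ)^{k_λ} where k_λ is the size of the largest Jordan block at λ.

For λ = -5: rank(A + 5I) = 2, and the largest Jordan block has size 2 (the smallest k with rank((A + 5I)^k) = rank((A + 5I)^(k+1))).
For λ = -2: rank(A + 2I) = 2, and the largest Jordan block has size 1 (the smallest k with rank((A + 2I)^k) = rank((A + 2I)^(k+1))).

So m_A(x) = (x + 2)(x + 5)^2.

m_A(x) = (x + 2)(x + 5)^2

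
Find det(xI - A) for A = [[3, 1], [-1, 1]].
xI - A = [[x - 3, -1], [1, x - 1]].

Expanding det(xI - A) along the first row:
det(xI - A) = + (x - 3)·det([[x - 1]]) - (-1)·det([[1]]).

Evaluating gives χ_A(x) = x^2 - 4x + 4 = (x - 2)^2.

χ_A(x) = (x - 2)^2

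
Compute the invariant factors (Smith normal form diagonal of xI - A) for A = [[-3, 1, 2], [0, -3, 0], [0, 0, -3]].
The Jordan structure of A has elementary divisors (x + 3)^2, (x + 3). Arranging the block sizes at each eigenvalue in decreasing order and taking row products gives the invariant factors.

Invariant factors (smallest first, each dividing the next): x + 3, (x + 3)^2.

Check: the last factor (x + 3)^2 is the minimal polynomial, and the product (x + 3)^3 is the characteristic polynomial.

x + 3, (x + 3)^2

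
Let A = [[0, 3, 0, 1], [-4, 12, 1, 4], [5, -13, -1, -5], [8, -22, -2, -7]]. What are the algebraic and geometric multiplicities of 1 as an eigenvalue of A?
The characteristic polynomial is (x - 1)^4, so the factor x - 1 appears with exponent 4: the algebraic multiplicity is 4.

rank(A - I) = 2, so the eigenspace has dimension 4 - 2 = 2: the geometric multiplicity is 2.

Since 2 < 4, A is not diagonalizable.

algebraic multiplicity 4, geometric multiplicity 2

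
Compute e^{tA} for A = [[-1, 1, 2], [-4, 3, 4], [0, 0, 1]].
e^{tA} = [[(1 - 2*t)*e^{t}, t*e^{t}, 2*t*e^{t}], [-4*t*e^{t}, (2*t + 1)*e^{t}, 4*t*e^{t}], [0, 0, e^{t}]]

A has Jordan form J = [[1, 1, 0], [0, 1, 0], [0, 0, 1]] with A = PJP^{-1}, so e^{tA} = P e^{tJ} P^{-1}.

For a Jordan block J_k(λ), e^{tJ_k(λ)} = e^{λt} · (I + tN + t^2 N^2/2! + ... + t^{k-1} N^{k-1}/(k-1)!) where N is the nilpotent superdiagonal part.

Assembling the blocks and conjugating back gives the entries of e^{tA} as shown above.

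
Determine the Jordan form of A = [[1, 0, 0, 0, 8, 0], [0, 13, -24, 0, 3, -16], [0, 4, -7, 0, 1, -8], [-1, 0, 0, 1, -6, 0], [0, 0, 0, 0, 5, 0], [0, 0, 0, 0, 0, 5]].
J = [[1, 1, 0, 0, 0, 0], [0, 1, 0, 0, 0, 0], [0, 0, 1, 0, 0, 0], [0, 0, 0, 5, 1, 0], [0, 0, 0, 0, 5, 0], [0, 0, 0, 0, 0, 5]]

The characteristic polynomial is det(xI - A) = (x - 5)^3(x - 1)^3, so the eigenvalues are 1 (algebraic multiplicity 3), 5 (algebraic multiplicity 3).

For λ = 1: rank(A - I) = 4, rank((A - I)^2) = 3. The eigenspace has dimension 6 - 4 = 2, so there are 2 Jordan blocks; the rank sequence gives block sizes [2, 1].

For λ = 5: rank(A - 5I) = 4, rank((A - 5I)^2) = 3. The eigenspace has dimension 6 - 4 = 2, so there are 2 Jordan blocks; the rank sequence gives block sizes [2, 1].

Assembling the blocks gives the Jordan form J above.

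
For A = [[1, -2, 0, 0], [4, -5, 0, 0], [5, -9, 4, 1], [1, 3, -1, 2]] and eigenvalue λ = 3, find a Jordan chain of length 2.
v_1 = [[0, 0, 0, 1]]^T, v_2 = [[0, 0, 1, -1]]^T

We seek v_1 ∈ ker((A - 3I)^2) \ ker(A - 3I), then set v_{i+1} = (A - 3I) v_i.

One such chain is v_1 = [[0, 0, 0, 1]]^T, v_2 = [[0, 0, 1, -1]]^T. Check: (A - 3I) v_2 = [[0, 0, 0, 0]]^T = 0.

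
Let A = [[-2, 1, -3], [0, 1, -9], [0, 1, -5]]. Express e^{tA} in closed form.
A has Jordan form J = [[-2, 1, 0], [0, -2, 0], [0, 0, -2]] with A = PJP^{-1}, so e^{tA} = P e^{tJ} P^{-1}.

For a Jordan block J_k(λ), e^{tJ_k(λ)} = e^{λt} · (I + tN + t^2 N^2/2! + ... + t^{k-1} N^{k-1}/(k-1)!) where N is the nilpotent superdiagonal part.

Assembling the blocks and conjugating back gives the entries of e^{tA} as shown above.

e^{tA} = [[e^{-2*t}, t*e^{-2*t}, -3*t*e^{-2*t}], [0, (3*t + 1)*e^{-2*t}, -9*t*e^{-2*t}], [0, t*e^{-2*t}, (1 - 3*t)*e^{-2*t}]]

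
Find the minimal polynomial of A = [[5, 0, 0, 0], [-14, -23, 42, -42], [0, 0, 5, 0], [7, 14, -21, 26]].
m_A(x) = (x - 5)(x + 2)

The characteristic polynomial factors as (x - 5)^3(x + 2). The minimal polynomial is ∏(x - λ)^{k_λ} where k_λ is the size of the largest Jordan block at λ.

For λ = -2: rank(A + 2I) = 3, and the largest Jordan block has size 1 (the smallest k with rank((A + 2I)^k) = rank((A + 2I)^(k+1))).
For λ = 5: rank(A - 5I) = 1, and the largest Jordan block has size 1 (the smallest k with rank((A - 5I)^k) = rank((A - 5I)^(k+1))).

So m_A(x) = (x - 5)(x + 2).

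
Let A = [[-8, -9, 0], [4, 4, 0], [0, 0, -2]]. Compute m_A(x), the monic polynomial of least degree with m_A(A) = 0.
The characteristic polynomial factors as (x + 2)^3. The minimal polynomial is ∏(x - λ)^{k_λ} where k_λ is the size of the largest Jordan block at λ.

For λ = -2: rank(A + 2I) = 1, and the largest Jordan block has size 2 (the smallest k with rank((A + 2I)^k) = rank((A + 2I)^(k+1))).

So m_A(x) = (x + 2)^2.

m_A(x) = (x + 2)^2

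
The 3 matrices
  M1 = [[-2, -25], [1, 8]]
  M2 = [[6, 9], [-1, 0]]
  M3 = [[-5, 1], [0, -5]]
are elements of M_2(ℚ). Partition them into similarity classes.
2 classes: {M1, M2}, {M3}

Characteristic polynomials: χ_{M1} = (x - 3)^2, χ_{M2} = (x - 3)^2, χ_{M3} = (x + 5)^2.

{M1, M2}: invariant factors (x - 3)^2.

{M3}: invariant factors (x + 5)^2.

Matrices are similar if and only if their invariant-factor lists agree; the partition into similarity classes is {M1, M2}, {M3}.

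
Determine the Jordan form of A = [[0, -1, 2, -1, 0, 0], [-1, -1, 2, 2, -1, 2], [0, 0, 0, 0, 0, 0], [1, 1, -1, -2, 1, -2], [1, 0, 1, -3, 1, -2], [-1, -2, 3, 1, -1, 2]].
The characteristic polynomial is det(xI - A) = x^6, so the eigenvalues are 0 (algebraic multiplicity 6).

For λ = 0: rank(A) = 3, rank(A^2) = 1, rank(A^3) = 0. The eigenspace has dimension 6 - 3 = 3, so there are 3 Jordan blocks; the rank sequence gives block sizes [3, 2, 1].

Assembling the blocks gives the Jordan form J above.

J = [[0, 1, 0, 0, 0, 0], [0, 0, 1, 0, 0, 0], [0, 0, 0, 0, 0, 0], [0, 0, 0, 0, 1, 0], [0, 0, 0, 0, 0, 0], [0, 0, 0, 0, 0, 0]]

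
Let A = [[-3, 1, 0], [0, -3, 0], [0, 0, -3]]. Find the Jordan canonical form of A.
The characteristic polynomial is det(xI - A) = (x + 3)^3, so the eigenvalues are -3 (algebraic multiplicity 3).

For λ = -3: rank(A + 3I) = 1, rank((A + 3I)^2) = 0. The eigenspace has dimension 3 - 1 = 2, so there are 2 Jordan blocks; the rank sequence gives block sizes [2, 1].

Assembling the blocks gives the Jordan form J above.

J = [[-3, 1, 0], [0, -3, 0], [0, 0, -3]]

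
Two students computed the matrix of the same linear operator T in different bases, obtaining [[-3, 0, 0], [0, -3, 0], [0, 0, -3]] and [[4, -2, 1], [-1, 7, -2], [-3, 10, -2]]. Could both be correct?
No.

trace(A) = -9 but trace(B) = 9. The trace is a similarity invariant, so A and B are not similar.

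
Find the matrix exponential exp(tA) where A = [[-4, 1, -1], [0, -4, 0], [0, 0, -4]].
e^{tA} = [[e^{-4*t}, t*e^{-4*t}, -t*e^{-4*t}], [0, e^{-4*t}, 0], [0, 0, e^{-4*t}]]

A has Jordan form J = [[-4, 1, 0], [0, -4, 0], [0, 0, -4]] with A = PJP^{-1}, so e^{tA} = P e^{tJ} P^{-1}.

For a Jordan block J_k(λ), e^{tJ_k(λ)} = e^{λt} · (I + tN + t^2 N^2/2! + ... + t^{k-1} N^{k-1}/(k-1)!) where N is the nilpotent superdiagonal part.

Assembling the blocks and conjugating back gives the entries of e^{tA} as shown above.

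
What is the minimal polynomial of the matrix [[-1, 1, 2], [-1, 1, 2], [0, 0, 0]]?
The characteristic polynomial factors as x^3. The minimal polynomial is ∏(x - λ)^{k_λ} where k_λ is the size of the largest Jordan block at λ.

For λ = 0: rank(A) = 1, and the largest Jordan block has size 2 (the smallest k with rank(A^k) = rank(A^(k+1))).

So m_A(x) = x^2.

m_A(x) = x^2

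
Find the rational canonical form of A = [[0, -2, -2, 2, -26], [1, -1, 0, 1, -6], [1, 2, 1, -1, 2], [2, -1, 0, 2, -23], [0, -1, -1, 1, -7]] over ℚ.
R = [[0, 0, 0, 0, -12], [1, 0, 0, 0, -4], [0, 1, 0, 0, 3], [0, 0, 1, 0, -5], [0, 0, 0, 1, -5]]

The invariant factors of A (the non-unit diagonal entries of the Smith normal form of xI - A over ℚ[x]) are (x + 2)(x + 3)(x^3 - x + 2), each dividing the next. The characteristic polynomial is their product, (x + 2)(x + 3)(x^3 - x + 2).

The rational canonical form is the block-diagonal matrix of companion matrices C(f_i):
R = [[0, 0, 0, 0, -12], [1, 0, 0, 0, -4], [0, 1, 0, 0, 3], [0, 0, 1, 0, -5], [0, 0, 0, 1, -5]].

Note the characteristic polynomial does not split into linear factors over ℚ, so A has no Jordan form over ℚ; the rational canonical form exists over any field.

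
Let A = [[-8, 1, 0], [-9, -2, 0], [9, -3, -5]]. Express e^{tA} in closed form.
e^{tA} = [[(1 - 3*t)*e^{-5*t}, t*e^{-5*t}, 0], [-9*t*e^{-5*t}, (3*t + 1)*e^{-5*t}, 0], [9*t*e^{-5*t}, -3*t*e^{-5*t}, e^{-5*t}]]

A has Jordan form J = [[-5, 1, 0], [0, -5, 0], [0, 0, -5]] with A = PJP^{-1}, so e^{tA} = P e^{tJ} P^{-1}.

For a Jordan block J_k(λ), e^{tJ_k(λ)} = e^{λt} · (I + tN + t^2 N^2/2! + ... + t^{k-1} N^{k-1}/(k-1)!) where N is the nilpotent superdiagonal part.

Assembling the blocks and conjugating back gives the entries of e^{tA} as shown above.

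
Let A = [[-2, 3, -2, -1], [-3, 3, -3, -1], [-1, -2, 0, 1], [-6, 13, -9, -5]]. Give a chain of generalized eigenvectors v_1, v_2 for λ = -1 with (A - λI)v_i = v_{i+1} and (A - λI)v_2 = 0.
We seek v_1 ∈ ker((A + I)^2) \ ker(A + I), then set v_{i+1} = (A + I) v_i.

One such chain is v_1 = [[0, 1, 0, 2]]^T, v_2 = [[1, 2, 0, 5]]^T. Check: (A + I) v_2 = [[0, 0, 0, 0]]^T = 0.

v_1 = [[0, 1, 0, 2]]^T, v_2 = [[1, 2, 0, 5]]^T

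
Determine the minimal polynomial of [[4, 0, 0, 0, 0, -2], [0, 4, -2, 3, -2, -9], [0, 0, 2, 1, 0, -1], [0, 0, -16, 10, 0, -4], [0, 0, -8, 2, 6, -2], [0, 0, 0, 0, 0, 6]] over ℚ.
The characteristic polynomial factors as (x - 6)^4(x - 4)^2. The minimal polynomial is ∏(x - λ)^{k_λ} where k_λ is the size of the largest Jordan block at λ.

For λ = 4: rank(A - 4I) = 4, and the largest Jordan block has size 1 (the smallest k with rank((A - 4I)^k) = rank((A - 4I)^(k+1))).
For λ = 6: rank(A - 6I) = 3, and the largest Jordan block has size 2 (the smallest k with rank((A - 6I)^k) = rank((A - 6I)^(k+1))).

So m_A(x) = (x - 6)^2(x - 4).

m_A(x) = (x - 6)^2(x - 4)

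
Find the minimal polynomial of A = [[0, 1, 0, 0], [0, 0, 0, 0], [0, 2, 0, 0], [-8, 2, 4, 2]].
m_A(x) = x^2(x - 2)

The characteristic polynomial factors as x^3(x - 2). The minimal polynomial is ∏(x - λ)^{k_λ} where k_λ is the size of the largest Jordan block at λ.

For λ = 0: rank(A) = 2, and the largest Jordan block has size 2 (the smallest k with rank(A^k) = rank(A^(k+1))).
For λ = 2: rank(A - 2I) = 3, and the largest Jordan block has size 1 (the smallest k with rank((A - 2I)^k) = rank((A - 2I)^(k+1))).

So m_A(x) = x^2(x - 2).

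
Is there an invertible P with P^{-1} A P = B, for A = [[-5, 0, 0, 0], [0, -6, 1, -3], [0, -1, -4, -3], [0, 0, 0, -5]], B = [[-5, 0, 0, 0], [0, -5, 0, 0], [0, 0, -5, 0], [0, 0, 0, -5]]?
Both have characteristic polynomial (x + 5)^4, but the minimal polynomial of A is (x + 5)^2 while the minimal polynomial of B is x + 5. The minimal polynomial is a similarity invariant, so A and B are not similar.

No.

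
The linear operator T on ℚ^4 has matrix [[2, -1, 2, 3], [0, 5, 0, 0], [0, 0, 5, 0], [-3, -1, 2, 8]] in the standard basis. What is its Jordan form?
J = [[5, 1, 0, 0], [0, 5, 0, 0], [0, 0, 5, 0], [0, 0, 0, 5]]

The characteristic polynomial is det(xI - A) = (x - 5)^4, so the eigenvalues are 5 (algebraic multiplicity 4).

For λ = 5: rank(A - 5I) = 1, rank((A - 5I)^2) = 0. The eigenspace has dimension 4 - 1 = 3, so there are 3 Jordan blocks; the rank sequence gives block sizes [2, 1, 1].

Assembling the blocks gives the Jordan form J above.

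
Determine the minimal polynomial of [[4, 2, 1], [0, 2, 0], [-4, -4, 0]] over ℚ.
m_A(x) = (x - 2)^2

The characteristic polynomial factors as (x - 2)^3. The minimal polynomial is ∏(x - λ)^{k_λ} where k_λ is the size of the largest Jordan block at λ.

For λ = 2: rank(A - 2I) = 1, and the largest Jordan block has size 2 (the smallest k with rank((A - 2I)^k) = rank((A - 2I)^(k+1))).

So m_A(x) = (x - 2)^2.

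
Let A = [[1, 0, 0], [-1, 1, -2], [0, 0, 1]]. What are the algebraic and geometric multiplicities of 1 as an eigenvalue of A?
algebraic multiplicity 3, geometric multiplicity 2

The characteristic polynomial is (x - 1)^3, so the factor x - 1 appears with exponent 3: the algebraic multiplicity is 3.

rank(A - I) = 1, so the eigenspace has dimension 3 - 1 = 2: the geometric multiplicity is 2.

Since 2 < 3, A is not diagonalizable.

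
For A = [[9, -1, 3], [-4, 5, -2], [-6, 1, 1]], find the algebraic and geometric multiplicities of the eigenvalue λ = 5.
algebraic multiplicity 3, geometric multiplicity 1

The characteristic polynomial is (x - 5)^3, so the factor x - 5 appears with exponent 3: the algebraic multiplicity is 3.

rank(A - 5I) = 2, so the eigenspace has dimension 3 - 2 = 1: the geometric multiplicity is 1.

Since 1 < 3, A is not diagonalizable.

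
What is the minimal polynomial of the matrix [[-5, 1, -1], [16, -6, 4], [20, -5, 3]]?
m_A(x) = (x + 2)(x + 3)^2

The characteristic polynomial factors as (x + 2)(x + 3)^2. The minimal polynomial is ∏(x - λ)^{k_λ} where k_λ is the size of the largest Jordan block at λ.

For λ = -3: rank(A + 3I) = 2, and the largest Jordan block has size 2 (the smallest k with rank((A + 3I)^k) = rank((A + 3I)^(k+1))).
For λ = -2: rank(A + 2I) = 2, and the largest Jordan block has size 1 (the smallest k with rank((A + 2I)^k) = rank((A + 2I)^(k+1))).

So m_A(x) = (x + 2)(x + 3)^2.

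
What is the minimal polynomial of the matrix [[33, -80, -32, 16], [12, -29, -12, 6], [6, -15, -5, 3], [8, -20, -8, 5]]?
The characteristic polynomial factors as (x - 1)^4. The minimal polynomial is ∏(x - λ)^{k_λ} where k_λ is the size of the largest Jordan block at λ.

For λ = 1: rank(A - I) = 1, and the largest Jordan block has size 2 (the smallest k with rank((A - I)^k) = rank((A - I)^(k+1))).

So m_A(x) = (x - 1)^2.

m_A(x) = (x - 1)^2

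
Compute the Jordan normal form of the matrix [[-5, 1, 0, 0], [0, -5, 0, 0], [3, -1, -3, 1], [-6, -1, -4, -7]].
J = [[-5, 1, 0, 0], [0, -5, 0, 0], [0, 0, -5, 1], [0, 0, 0, -5]]

The characteristic polynomial is det(xI - A) = (x + 5)^4, so the eigenvalues are -5 (algebraic multiplicity 4).

For λ = -5: rank(A + 5I) = 2, rank((A + 5I)^2) = 0. The eigenspace has dimension 4 - 2 = 2, so there are 2 Jordan blocks; the rank sequence gives block sizes [2, 2].

Assembling the blocks gives the Jordan form J above.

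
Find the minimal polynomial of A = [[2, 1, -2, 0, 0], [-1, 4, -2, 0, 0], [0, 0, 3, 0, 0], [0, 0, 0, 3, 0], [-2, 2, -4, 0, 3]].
The characteristic polynomial factors as (x - 3)^5. The minimal polynomial is ∏(x - λ)^{k_λ} where k_λ is the size of the largest Jordan block at λ.

For λ = 3: rank(A - 3I) = 1, and the largest Jordan block has size 2 (the smallest k with rank((A - 3I)^k) = rank((A - 3I)^(k+1))).

So m_A(x) = (x - 3)^2.

m_A(x) = (x - 3)^2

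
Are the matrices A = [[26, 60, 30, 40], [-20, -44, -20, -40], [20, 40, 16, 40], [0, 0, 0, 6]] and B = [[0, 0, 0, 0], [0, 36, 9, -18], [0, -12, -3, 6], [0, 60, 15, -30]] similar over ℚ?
No.

trace(A) = 4 but trace(B) = 3. The trace is a similarity invariant, so A and B are not similar.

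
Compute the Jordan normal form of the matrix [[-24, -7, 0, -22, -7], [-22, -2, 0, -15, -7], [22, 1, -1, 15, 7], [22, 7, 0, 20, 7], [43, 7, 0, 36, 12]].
J = [[-2, 1, 0, 0, 0], [0, -2, 0, 0, 0], [0, 0, -1, 0, 0], [0, 0, 0, 5, 0], [0, 0, 0, 0, 5]]

The characteristic polynomial is det(xI - A) = (x - 5)^2(x + 1)(x + 2)^2, so the eigenvalues are -2 (algebraic multiplicity 2), -1 (algebraic multiplicity 1), 5 (algebraic multiplicity 2).

For λ = -2: rank(A + 2I) = 4, rank((A + 2I)^2) = 3. The eigenspace has dimension 5 - 4 = 1, so there is 1 Jordan block; the rank sequence gives block sizes [2].

For λ = -1: algebraic multiplicity 1 gives one 1×1 block.

For λ = 5: rank(A - 5I) = 3. The eigenspace has dimension 5 - 3 = 2, so there are 2 Jordan blocks; the rank sequence gives block sizes [1, 1].

Assembling the blocks gives the Jordan form J above.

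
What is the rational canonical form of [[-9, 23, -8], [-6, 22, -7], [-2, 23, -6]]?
R = [[0, 0, -15], [1, 0, -7], [0, 1, 7]]

The invariant factors of A (the non-unit diagonal entries of the Smith normal form of xI - A over ℚ[x]) are (x - 5)(x - 3)(x + 1), each dividing the next. The characteristic polynomial is their product, (x - 5)(x - 3)(x + 1).

The rational canonical form is the block-diagonal matrix of companion matrices C(f_i):
R = [[0, 0, -15], [1, 0, -7], [0, 1, 7]].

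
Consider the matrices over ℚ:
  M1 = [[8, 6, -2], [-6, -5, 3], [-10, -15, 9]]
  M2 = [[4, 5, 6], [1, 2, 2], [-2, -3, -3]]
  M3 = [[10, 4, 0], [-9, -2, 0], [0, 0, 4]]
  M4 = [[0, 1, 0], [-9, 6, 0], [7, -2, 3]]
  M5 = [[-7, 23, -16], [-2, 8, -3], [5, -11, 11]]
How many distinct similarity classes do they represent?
4 classes: {M1, M3}, {M2}, {M4}, {M5}

Characteristic polynomials: χ_{M1} = (x - 4)^3, χ_{M2} = (x - 1)^3, χ_{M3} = (x - 4)^3, χ_{M4} = (x - 3)^3, χ_{M5} = (x - 4)^3.

{M1, M3}: invariant factors x - 4, (x - 4)^2.

{M2}: invariant factors (x - 1)^3.

{M4}: invariant factors (x - 3)^3.

{M5}: invariant factors (x - 4)^3.

Matrices are similar if and only if their invariant-factor lists agree; the partition into similarity classes is {M1, M3}, {M2}, {M4}, {M5}.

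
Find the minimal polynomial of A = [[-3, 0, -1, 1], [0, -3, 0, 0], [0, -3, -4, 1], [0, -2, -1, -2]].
m_A(x) = (x + 3)^3

The characteristic polynomial factors as (x + 3)^4. The minimal polynomial is ∏(x - λ)^{k_λ} where k_λ is the size of the largest Jordan block at λ.

For λ = -3: rank(A + 3I) = 2, and the largest Jordan block has size 3 (the smallest k with rank((A + 3I)^k) = rank((A + 3I)^(k+1))).

So m_A(x) = (x + 3)^3.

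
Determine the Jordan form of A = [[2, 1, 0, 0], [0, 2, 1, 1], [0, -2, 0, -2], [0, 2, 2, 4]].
The characteristic polynomial is det(xI - A) = (x - 2)^4, so the eigenvalues are 2 (algebraic multiplicity 4).

For λ = 2: rank(A - 2I) = 2, rank((A - 2I)^2) = 1, rank((A - 2I)^3) = 0. The eigenspace has dimension 4 - 2 = 2, so there are 2 Jordan blocks; the rank sequence gives block sizes [3, 1].

Assembling the blocks gives the Jordan form J above.

J = [[2, 1, 0, 0], [0, 2, 1, 0], [0, 0, 2, 0], [0, 0, 0, 2]]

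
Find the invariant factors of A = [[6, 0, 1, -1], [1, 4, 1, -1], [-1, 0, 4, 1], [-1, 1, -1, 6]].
x - 5, (x - 5)^3

The Jordan structure of A has elementary divisors (x - 5)^3, (x - 5). Arranging the block sizes at each eigenvalue in decreasing order and taking row products gives the invariant factors.

Invariant factors (smallest first, each dividing the next): x - 5, (x - 5)^3.

Check: the last factor (x - 5)^3 is the minimal polynomial, and the product (x - 5)^4 is the characteristic polynomial.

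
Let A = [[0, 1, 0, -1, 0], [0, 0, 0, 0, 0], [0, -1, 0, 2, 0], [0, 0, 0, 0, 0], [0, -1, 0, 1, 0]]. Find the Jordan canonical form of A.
The characteristic polynomial is det(xI - A) = x^5, so the eigenvalues are 0 (algebraic multiplicity 5).

For λ = 0: rank(A) = 2, rank(A^2) = 0. The eigenspace has dimension 5 - 2 = 3, so there are 3 Jordan blocks; the rank sequence gives block sizes [2, 2, 1].

Assembling the blocks gives the Jordan form J above.

J = [[0, 1, 0, 0, 0], [0, 0, 0, 0, 0], [0, 0, 0, 1, 0], [0, 0, 0, 0, 0], [0, 0, 0, 0, 0]]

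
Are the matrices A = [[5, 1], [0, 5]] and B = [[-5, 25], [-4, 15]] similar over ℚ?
Yes.

Two matrices over a field are similar if and only if they have the same invariant factors.

Both A and B have characteristic polynomial (x - 5)^2 and minimal polynomial (x - 5)^2. Computing further, both have invariant factors (x - 5)^2. Hence A and B are similar.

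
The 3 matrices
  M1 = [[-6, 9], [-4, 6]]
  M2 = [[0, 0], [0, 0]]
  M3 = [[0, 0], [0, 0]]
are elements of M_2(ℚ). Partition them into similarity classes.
Characteristic polynomials: χ_{M1} = x^2, χ_{M2} = x^2, χ_{M3} = x^2.

{M1}: invariant factors x^2.

{M2, M3}: invariant factors x, x.

Matrices are similar if and only if their invariant-factor lists agree; the partition into similarity classes is {M1}, {M2, M3}.

2 classes: {M1}, {M2, M3}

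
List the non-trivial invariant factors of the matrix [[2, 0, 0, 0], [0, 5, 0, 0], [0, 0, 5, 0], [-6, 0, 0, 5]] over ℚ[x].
x - 5, x - 5, (x - 5)(x - 2)

The Jordan structure of A has elementary divisors (x - 2), (x - 5), (x - 5), (x - 5). Arranging the block sizes at each eigenvalue in decreasing order and taking row products gives the invariant factors.

Invariant factors (smallest first, each dividing the next): x - 5, x - 5, (x - 5)(x - 2).

Check: the last factor (x - 5)(x - 2) is the minimal polynomial, and the product (x - 5)^3(x - 2) is the characteristic polynomial.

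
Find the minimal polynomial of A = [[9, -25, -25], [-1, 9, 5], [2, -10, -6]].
The characteristic polynomial factors as (x - 4)^3. The minimal polynomial is ∏(x - λ)^{k_λ} where k_λ is the size of the largest Jordan block at λ.

For λ = 4: rank(A - 4I) = 1, and the largest Jordan block has size 2 (the smallest k with rank((A - 4I)^k) = rank((A - 4I)^(k+1))).

So m_A(x) = (x - 4)^2.

m_A(x) = (x - 4)^2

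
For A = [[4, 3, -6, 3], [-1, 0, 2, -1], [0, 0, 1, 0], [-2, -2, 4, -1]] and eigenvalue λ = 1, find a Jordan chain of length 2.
v_1 = [[-2, 1, 0, 2]]^T, v_2 = [[3, -1, 0, -2]]^T

We seek v_1 ∈ ker((A - I)^2) \ ker(A - I), then set v_{i+1} = (A - I) v_i.

One such chain is v_1 = [[-2, 1, 0, 2]]^T, v_2 = [[3, -1, 0, -2]]^T. Check: (A - I) v_2 = [[0, 0, 0, 0]]^T = 0.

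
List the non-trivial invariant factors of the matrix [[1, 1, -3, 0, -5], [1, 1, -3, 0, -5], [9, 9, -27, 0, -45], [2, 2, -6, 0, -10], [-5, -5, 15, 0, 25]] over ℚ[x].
x, x, x, x^2

The Jordan structure of A has elementary divisors x^2, x, x, x. Arranging the block sizes at each eigenvalue in decreasing order and taking row products gives the invariant factors.

Invariant factors (smallest first, each dividing the next): x, x, x, x^2.

Check: the last factor x^2 is the minimal polynomial, and the product x^5 is the characteristic polynomial.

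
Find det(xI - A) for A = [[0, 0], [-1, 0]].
xI - A = [[x, 0], [1, x]].

Expanding det(xI - A) along the first row:
det(xI - A) = + (x)·det([[x]]) - (0)·det([[1]]).

Evaluating gives χ_A(x) = x^2.

χ_A(x) = x^2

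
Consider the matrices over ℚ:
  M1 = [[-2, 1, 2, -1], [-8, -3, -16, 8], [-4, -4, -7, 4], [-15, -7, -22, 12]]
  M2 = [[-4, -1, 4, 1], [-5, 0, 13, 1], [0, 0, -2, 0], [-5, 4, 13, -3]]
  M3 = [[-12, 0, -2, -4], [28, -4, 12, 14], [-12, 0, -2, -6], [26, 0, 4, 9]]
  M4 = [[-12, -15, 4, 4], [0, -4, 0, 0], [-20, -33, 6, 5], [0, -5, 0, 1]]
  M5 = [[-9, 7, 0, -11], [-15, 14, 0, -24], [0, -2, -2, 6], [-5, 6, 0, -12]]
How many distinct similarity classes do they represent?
3 classes: {M1}, {M2, M4, M5}, {M3}

Characteristic polynomials: χ_{M1} = (x - 5)(x - 1)(x + 3)^2, χ_{M2} = (x - 1)(x + 2)(x + 4)^2, χ_{M3} = (x - 1)(x + 2)(x + 4)^2, χ_{M4} = (x - 1)(x + 2)(x + 4)^2, χ_{M5} = (x - 1)(x + 2)(x + 4)^2.

{M1}: invariant factors (x - 5)(x - 1)(x + 3)^2.

{M2, M4, M5}: invariant factors (x - 1)(x + 2)(x + 4)^2.

{M3}: invariant factors x + 4, (x - 1)(x + 2)(x + 4).

Matrices are similar if and only if their invariant-factor lists agree; the partition into similarity classes is {M1}, {M2, M4, M5}, {M3}.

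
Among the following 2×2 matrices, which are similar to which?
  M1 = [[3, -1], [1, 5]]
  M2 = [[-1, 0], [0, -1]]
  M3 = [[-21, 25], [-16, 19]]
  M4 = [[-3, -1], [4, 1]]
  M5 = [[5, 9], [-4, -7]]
Characteristic polynomials: χ_{M1} = (x - 4)^2, χ_{M2} = (x + 1)^2, χ_{M3} = (x + 1)^2, χ_{M4} = (x + 1)^2, χ_{M5} = (x + 1)^2.

{M1}: invariant factors (x - 4)^2.

{M2}: invariant factors x + 1, x + 1.

{M3, M4, M5}: invariant factors (x + 1)^2.

Matrices are similar if and only if their invariant-factor lists agree; the partition into similarity classes is {M1}, {M2}, {M3, M4, M5}.

3 classes: {M1}, {M2}, {M3, M4, M5}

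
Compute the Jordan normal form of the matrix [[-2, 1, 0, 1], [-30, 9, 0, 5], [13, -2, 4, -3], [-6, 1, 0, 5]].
The characteristic polynomial is det(xI - A) = (x - 4)^4, so the eigenvalues are 4 (algebraic multiplicity 4).

For λ = 4: rank(A - 4I) = 2, rank((A - 4I)^2) = 0. The eigenspace has dimension 4 - 2 = 2, so there are 2 Jordan blocks; the rank sequence gives block sizes [2, 2].

Assembling the blocks gives the Jordan form J above.

J = [[4, 1, 0, 0], [0, 4, 0, 0], [0, 0, 4, 1], [0, 0, 0, 4]]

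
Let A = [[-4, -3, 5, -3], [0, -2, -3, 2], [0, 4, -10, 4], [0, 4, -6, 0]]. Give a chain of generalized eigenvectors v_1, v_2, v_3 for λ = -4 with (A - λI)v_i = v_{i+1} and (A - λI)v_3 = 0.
v_1 = [[0, 0, 1, 2]]^T, v_2 = [[-1, 1, 2, 2]]^T, v_3 = [[1, 0, 0, 0]]^T

We seek v_1 ∈ ker((A + 4I)^3) \ ker((A + 4I)^2), then set v_{i+1} = (A + 4I) v_i.

One such chain is v_1 = [[0, 0, 1, 2]]^T, v_2 = [[-1, 1, 2, 2]]^T, v_3 = [[1, 0, 0, 0]]^T. Check: (A + 4I) v_3 = [[0, 0, 0, 0]]^T = 0.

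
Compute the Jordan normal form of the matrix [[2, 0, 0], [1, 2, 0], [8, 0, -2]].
J = [[-2, 0, 0], [0, 2, 1], [0, 0, 2]]

The characteristic polynomial is det(xI - A) = (x - 2)^2(x + 2), so the eigenvalues are -2 (algebraic multiplicity 1), 2 (algebraic multiplicity 2).

For λ = -2: algebraic multiplicity 1 gives one 1×1 block.

For λ = 2: rank(A - 2I) = 2, rank((A - 2I)^2) = 1. The eigenspace has dimension 3 - 2 = 1, so there is 1 Jordan block; the rank sequence gives block sizes [2].

Assembling the blocks gives the Jordan form J above.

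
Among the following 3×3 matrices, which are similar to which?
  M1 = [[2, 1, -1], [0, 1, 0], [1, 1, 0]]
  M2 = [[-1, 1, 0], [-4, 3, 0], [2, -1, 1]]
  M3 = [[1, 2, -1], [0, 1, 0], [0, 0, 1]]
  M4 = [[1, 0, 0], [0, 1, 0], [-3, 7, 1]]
1 class: {M1, M2, M3, M4}

Characteristic polynomials: χ_{M1} = (x - 1)^3, χ_{M2} = (x - 1)^3, χ_{M3} = (x - 1)^3, χ_{M4} = (x - 1)^3.

{M1, M2, M3, M4}: invariant factors x - 1, (x - 1)^2.

Matrices are similar if and only if their invariant-factor lists agree; the partition into similarity classes is {M1, M2, M3, M4}.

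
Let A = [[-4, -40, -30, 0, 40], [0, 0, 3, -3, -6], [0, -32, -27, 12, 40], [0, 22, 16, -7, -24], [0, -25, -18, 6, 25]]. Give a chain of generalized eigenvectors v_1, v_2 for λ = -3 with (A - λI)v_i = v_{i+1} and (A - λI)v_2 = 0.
v_1 = [[0, -1, 0, 1, -1]]^T, v_2 = [[0, 0, 4, -2, 3]]^T

We seek v_1 ∈ ker((A + 3I)^2) \ ker(A + 3I), then set v_{i+1} = (A + 3I) v_i.

One such chain is v_1 = [[0, -1, 0, 1, -1]]^T, v_2 = [[0, 0, 4, -2, 3]]^T. Check: (A + 3I) v_2 = [[0, 0, 0, 0, 0]]^T = 0.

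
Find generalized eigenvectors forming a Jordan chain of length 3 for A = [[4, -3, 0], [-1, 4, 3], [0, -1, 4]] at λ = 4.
We seek v_1 ∈ ker((A - 4I)^3) \ ker((A - 4I)^2), then set v_{i+1} = (A - 4I) v_i.

One such chain is v_1 = [[2, 0, 1]]^T, v_2 = [[0, 1, 0]]^T, v_3 = [[-3, 0, -1]]^T. Check: (A - 4I) v_3 = [[0, 0, 0]]^T = 0.

v_1 = [[2, 0, 1]]^T, v_2 = [[0, 1, 0]]^T, v_3 = [[-3, 0, -1]]^T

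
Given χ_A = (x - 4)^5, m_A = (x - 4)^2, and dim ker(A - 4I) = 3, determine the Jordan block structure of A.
Jordan blocks: (4, 2), (4, 2), (4, 1)

λ = 4: algebraic multiplicity 5 (exponent in χ_A), largest block size 2 (exponent in m_A), 3 blocks (geometric multiplicity). These force block sizes [2, 2, 1].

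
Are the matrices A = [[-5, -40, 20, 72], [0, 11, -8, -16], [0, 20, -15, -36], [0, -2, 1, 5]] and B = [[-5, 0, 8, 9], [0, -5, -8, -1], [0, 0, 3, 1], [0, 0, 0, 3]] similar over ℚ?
Two matrices over a field are similar if and only if they have the same invariant factors.

Both A and B have characteristic polynomial (x - 3)^2(x + 5)^2 and minimal polynomial (x - 3)^2(x + 5). Computing further, both have invariant factors x + 5, (x - 3)^2(x + 5). Hence A and B are similar.

Yes.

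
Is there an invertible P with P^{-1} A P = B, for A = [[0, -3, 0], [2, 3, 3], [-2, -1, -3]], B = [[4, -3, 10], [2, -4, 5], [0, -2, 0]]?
Yes.

Two matrices over a field are similar if and only if they have the same invariant factors.

Both A and B have characteristic polynomial x^3 and minimal polynomial x^3. Computing further, both have invariant factors x^3. Hence A and B are similar.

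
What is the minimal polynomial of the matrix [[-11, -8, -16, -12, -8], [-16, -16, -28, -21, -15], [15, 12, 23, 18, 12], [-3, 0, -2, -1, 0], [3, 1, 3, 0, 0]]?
The characteristic polynomial factors as (x + 1)^5. The minimal polynomial is ∏(x - λ)^{k_λ} where k_λ is the size of the largest Jordan block at λ.

For λ = -1: rank(A + I) = 3, and the largest Jordan block has size 3 (the smallest k with rank((A + I)^k) = rank((A + I)^(k+1))).

So m_A(x) = (x + 1)^3.

m_A(x) = (x + 1)^3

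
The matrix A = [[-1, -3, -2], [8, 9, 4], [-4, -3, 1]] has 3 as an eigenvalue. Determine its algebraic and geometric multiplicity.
The characteristic polynomial is (x - 3)^3, so the factor x - 3 appears with exponent 3: the algebraic multiplicity is 3.

rank(A - 3I) = 1, so the eigenspace has dimension 3 - 1 = 2: the geometric multiplicity is 2.

Since 2 < 3, A is not diagonalizable.

algebraic multiplicity 3, geometric multiplicity 2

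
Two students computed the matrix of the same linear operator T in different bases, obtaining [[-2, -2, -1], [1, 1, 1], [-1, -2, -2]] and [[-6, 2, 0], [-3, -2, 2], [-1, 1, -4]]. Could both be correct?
No.

trace(A) = -3 but trace(B) = -12. The trace is a similarity invariant, so A and B are not similar.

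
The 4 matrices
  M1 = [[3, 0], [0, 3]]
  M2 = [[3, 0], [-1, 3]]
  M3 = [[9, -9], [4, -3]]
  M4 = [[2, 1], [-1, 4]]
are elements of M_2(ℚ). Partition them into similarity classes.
Characteristic polynomials: χ_{M1} = (x - 3)^2, χ_{M2} = (x - 3)^2, χ_{M3} = (x - 3)^2, χ_{M4} = (x - 3)^2.

{M1}: invariant factors x - 3, x - 3.

{M2, M3, M4}: invariant factors (x - 3)^2.

Matrices are similar if and only if their invariant-factor lists agree; the partition into similarity classes is {M1}, {M2, M3, M4}.

2 classes: {M1}, {M2, M3, M4}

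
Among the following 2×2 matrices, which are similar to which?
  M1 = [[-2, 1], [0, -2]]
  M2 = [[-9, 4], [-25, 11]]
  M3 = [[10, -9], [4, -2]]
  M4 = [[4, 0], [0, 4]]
Characteristic polynomials: χ_{M1} = (x + 2)^2, χ_{M2} = (x - 1)^2, χ_{M3} = (x - 4)^2, χ_{M4} = (x - 4)^2.

{M1}: invariant factors (x + 2)^2.

{M2}: invariant factors (x - 1)^2.

{M3}: invariant factors (x - 4)^2.

{M4}: invariant factors x - 4, x - 4.

Matrices are similar if and only if their invariant-factor lists agree; the partition into similarity classes is {M1}, {M2}, {M3}, {M4}.

4 classes: {M1}, {M2}, {M3}, {M4}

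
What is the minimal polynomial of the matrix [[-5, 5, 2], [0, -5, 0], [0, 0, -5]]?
m_A(x) = (x + 5)^2

The characteristic polynomial factors as (x + 5)^3. The minimal polynomial is ∏(x - λ)^{k_λ} where k_λ is the size of the largest Jordan block at λ.

For λ = -5: rank(A + 5I) = 1, and the largest Jordan block has size 2 (the smallest k with rank((A + 5I)^k) = rank((A + 5I)^(k+1))).

So m_A(x) = (x + 5)^2.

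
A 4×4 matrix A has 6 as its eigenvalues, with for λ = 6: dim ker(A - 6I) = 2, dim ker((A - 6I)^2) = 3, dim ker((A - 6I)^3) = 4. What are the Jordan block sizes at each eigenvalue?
λ = 6: successive nullity increments [2, 1, 1] count blocks of size ≥ k; block sizes are [3, 1].

Jordan blocks: (6, 3), (6, 1)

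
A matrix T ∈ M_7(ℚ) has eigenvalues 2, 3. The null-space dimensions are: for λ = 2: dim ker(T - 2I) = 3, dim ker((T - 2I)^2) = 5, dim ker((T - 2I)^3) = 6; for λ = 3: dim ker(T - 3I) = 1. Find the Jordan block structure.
λ = 2: successive nullity increments [3, 2, 1] count blocks of size ≥ k; block sizes are [3, 2, 1].
λ = 3: successive nullity increments [1] count blocks of size ≥ k; block sizes are [1].

Jordan blocks: (2, 3), (2, 2), (2, 1), (3, 1)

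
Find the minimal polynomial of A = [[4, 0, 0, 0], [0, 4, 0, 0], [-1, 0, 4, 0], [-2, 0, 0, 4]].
m_A(x) = (x - 4)^2

The characteristic polynomial factors as (x - 4)^4. The minimal polynomial is ∏(x - λ)^{k_λ} where k_λ is the size of the largest Jordan block at λ.

For λ = 4: rank(A - 4I) = 1, and the largest Jordan block has size 2 (the smallest k with rank((A - 4I)^k) = rank((A - 4I)^(k+1))).

So m_A(x) = (x - 4)^2.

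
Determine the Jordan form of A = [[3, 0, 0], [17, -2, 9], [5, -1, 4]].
J = [[1, 1, 0], [0, 1, 0], [0, 0, 3]]

The characteristic polynomial is det(xI - A) = (x - 3)(x - 1)^2, so the eigenvalues are 1 (algebraic multiplicity 2), 3 (algebraic multiplicity 1).

For λ = 1: rank(A - I) = 2, rank((A - I)^2) = 1. The eigenspace has dimension 3 - 2 = 1, so there is 1 Jordan block; the rank sequence gives block sizes [2].

For λ = 3: algebraic multiplicity 1 gives one 1×1 block.

Assembling the blocks gives the Jordan form J above.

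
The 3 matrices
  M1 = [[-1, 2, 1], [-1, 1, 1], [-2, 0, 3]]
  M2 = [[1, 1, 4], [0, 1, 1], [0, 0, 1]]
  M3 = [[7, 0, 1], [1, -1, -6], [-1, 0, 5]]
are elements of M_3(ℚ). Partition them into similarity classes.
2 classes: {M1, M2}, {M3}

Characteristic polynomials: χ_{M1} = (x - 1)^3, χ_{M2} = (x - 1)^3, χ_{M3} = (x - 6)^2(x + 1).

{M1, M2}: invariant factors (x - 1)^3.

{M3}: invariant factors (x - 6)^2(x + 1).

Matrices are similar if and only if their invariant-factor lists agree; the partition into similarity classes is {M1, M2}, {M3}.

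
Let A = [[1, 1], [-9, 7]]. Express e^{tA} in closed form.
e^{tA} = [[(1 - 3*t)*e^{4*t}, t*e^{4*t}], [-9*t*e^{4*t}, (3*t + 1)*e^{4*t}]]

A has Jordan form J = [[4, 1], [0, 4]] with A = PJP^{-1}, so e^{tA} = P e^{tJ} P^{-1}.

For a Jordan block J_k(λ), e^{tJ_k(λ)} = e^{λt} · (I + tN + t^2 N^2/2! + ... + t^{k-1} N^{k-1}/(k-1)!) where N is the nilpotent superdiagonal part.

Assembling the blocks and conjugating back gives the entries of e^{tA} as shown above.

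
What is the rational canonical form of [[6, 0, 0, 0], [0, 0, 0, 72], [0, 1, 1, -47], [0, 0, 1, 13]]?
R = [[6, 0, 0, 0], [0, 0, 0, 72], [0, 1, 0, -60], [0, 0, 1, 14]]

The invariant factors of A (the non-unit diagonal entries of the Smith normal form of xI - A over ℚ[x]) are x - 6, (x - 6)^2(x - 2), each dividing the next. The characteristic polynomial is their product, (x - 6)^3(x - 2).

The rational canonical form is the block-diagonal matrix of companion matrices C(f_i):
R = [[6, 0, 0, 0], [0, 0, 0, 72], [0, 1, 0, -60], [0, 0, 1, 14]].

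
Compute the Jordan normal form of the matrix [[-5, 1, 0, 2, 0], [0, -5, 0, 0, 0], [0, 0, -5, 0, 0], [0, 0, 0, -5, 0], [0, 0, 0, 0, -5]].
J = [[-5, 1, 0, 0, 0], [0, -5, 0, 0, 0], [0, 0, -5, 0, 0], [0, 0, 0, -5, 0], [0, 0, 0, 0, -5]]

The characteristic polynomial is det(xI - A) = (x + 5)^5, so the eigenvalues are -5 (algebraic multiplicity 5).

For λ = -5: rank(A + 5I) = 1, rank((A + 5I)^2) = 0. The eigenspace has dimension 5 - 1 = 4, so there are 4 Jordan blocks; the rank sequence gives block sizes [2, 1, 1, 1].

Assembling the blocks gives the Jordan form J above.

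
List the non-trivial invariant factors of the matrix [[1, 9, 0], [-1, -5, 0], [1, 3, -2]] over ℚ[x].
The Jordan structure of A has elementary divisors (x + 2)^2, (x + 2). Arranging the block sizes at each eigenvalue in decreasing order and taking row products gives the invariant factors.

Invariant factors (smallest first, each dividing the next): x + 2, (x + 2)^2.

Check: the last factor (x + 2)^2 is the minimal polynomial, and the product (x + 2)^3 is the characteristic polynomial.

x + 2, (x + 2)^2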